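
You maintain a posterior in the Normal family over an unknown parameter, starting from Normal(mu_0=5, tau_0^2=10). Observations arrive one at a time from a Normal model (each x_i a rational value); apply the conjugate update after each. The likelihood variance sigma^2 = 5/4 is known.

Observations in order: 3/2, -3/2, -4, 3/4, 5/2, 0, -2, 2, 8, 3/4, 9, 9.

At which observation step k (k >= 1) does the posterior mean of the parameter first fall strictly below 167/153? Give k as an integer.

k = 2

obs 1: x=3/2 → posterior Normal(17/9, 10/9)
obs 2: x=-3/2 → posterior Normal(5/17, 10/17)
obs 3: x=-4 → posterior Normal(-27/25, 2/5)
obs 4: x=3/4 → posterior Normal(-7/11, 10/33)
obs 5: x=5/2 → posterior Normal(-1/41, 10/41)
obs 6: x=0 → posterior Normal(-1/49, 10/49)
obs 7: x=-2 → posterior Normal(-17/57, 10/57)
obs 8: x=2 → posterior Normal(-1/65, 2/13)
obs 9: x=8 → posterior Normal(63/73, 10/73)
obs 10: x=3/4 → posterior Normal(23/27, 10/81)
obs 11: x=9 → posterior Normal(141/89, 10/89)
obs 12: x=9 → posterior Normal(213/97, 10/97)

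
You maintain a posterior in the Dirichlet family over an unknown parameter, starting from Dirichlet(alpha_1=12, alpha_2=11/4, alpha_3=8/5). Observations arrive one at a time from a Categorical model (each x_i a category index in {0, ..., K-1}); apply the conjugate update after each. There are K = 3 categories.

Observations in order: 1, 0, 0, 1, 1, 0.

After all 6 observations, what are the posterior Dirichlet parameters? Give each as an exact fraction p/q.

obs 1: x=1 → posterior Dirichlet(12, 15/4, 8/5)
obs 2: x=0 → posterior Dirichlet(13, 15/4, 8/5)
obs 3: x=0 → posterior Dirichlet(14, 15/4, 8/5)
obs 4: x=1 → posterior Dirichlet(14, 19/4, 8/5)
obs 5: x=1 → posterior Dirichlet(14, 23/4, 8/5)
obs 6: x=0 → posterior Dirichlet(15, 23/4, 8/5)

alpha_1=15, alpha_2=23/4, alpha_3=8/5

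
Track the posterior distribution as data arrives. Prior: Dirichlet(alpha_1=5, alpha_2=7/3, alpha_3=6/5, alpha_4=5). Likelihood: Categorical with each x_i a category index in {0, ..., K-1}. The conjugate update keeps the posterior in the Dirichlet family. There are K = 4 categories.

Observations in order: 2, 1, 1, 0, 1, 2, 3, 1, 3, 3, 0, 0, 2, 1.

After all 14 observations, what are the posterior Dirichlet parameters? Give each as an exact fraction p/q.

obs 1: x=2 → posterior Dirichlet(5, 7/3, 11/5, 5)
obs 2: x=1 → posterior Dirichlet(5, 10/3, 11/5, 5)
obs 3: x=1 → posterior Dirichlet(5, 13/3, 11/5, 5)
obs 4: x=0 → posterior Dirichlet(6, 13/3, 11/5, 5)
obs 5: x=1 → posterior Dirichlet(6, 16/3, 11/5, 5)
obs 6: x=2 → posterior Dirichlet(6, 16/3, 16/5, 5)
obs 7: x=3 → posterior Dirichlet(6, 16/3, 16/5, 6)
obs 8: x=1 → posterior Dirichlet(6, 19/3, 16/5, 6)
obs 9: x=3 → posterior Dirichlet(6, 19/3, 16/5, 7)
obs 10: x=3 → posterior Dirichlet(6, 19/3, 16/5, 8)
obs 11: x=0 → posterior Dirichlet(7, 19/3, 16/5, 8)
obs 12: x=0 → posterior Dirichlet(8, 19/3, 16/5, 8)
obs 13: x=2 → posterior Dirichlet(8, 19/3, 21/5, 8)
obs 14: x=1 → posterior Dirichlet(8, 22/3, 21/5, 8)

alpha_1=8, alpha_2=22/3, alpha_3=21/5, alpha_4=8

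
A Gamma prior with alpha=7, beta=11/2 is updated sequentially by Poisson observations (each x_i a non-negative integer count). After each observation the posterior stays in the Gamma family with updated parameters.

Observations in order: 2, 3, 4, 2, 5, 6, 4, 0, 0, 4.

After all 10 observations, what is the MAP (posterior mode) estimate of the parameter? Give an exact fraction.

72/31

obs 1: x=2 → posterior Gamma(9, 13/2)
obs 2: x=3 → posterior Gamma(12, 15/2)
obs 3: x=4 → posterior Gamma(16, 17/2)
obs 4: x=2 → posterior Gamma(18, 19/2)
obs 5: x=5 → posterior Gamma(23, 21/2)
obs 6: x=6 → posterior Gamma(29, 23/2)
obs 7: x=4 → posterior Gamma(33, 25/2)
obs 8: x=0 → posterior Gamma(33, 27/2)
obs 9: x=0 → posterior Gamma(33, 29/2)
obs 10: x=4 → posterior Gamma(37, 31/2)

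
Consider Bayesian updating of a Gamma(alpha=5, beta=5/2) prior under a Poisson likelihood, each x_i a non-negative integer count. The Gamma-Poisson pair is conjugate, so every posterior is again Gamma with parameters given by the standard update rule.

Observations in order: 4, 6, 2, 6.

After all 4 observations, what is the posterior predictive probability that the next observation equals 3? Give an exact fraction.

30730874384272053646145706592/151507009764254093170166015625

obs 1: x=4 → posterior Gamma(9, 7/2)
obs 2: x=6 → posterior Gamma(15, 9/2)
obs 3: x=2 → posterior Gamma(17, 11/2)
obs 4: x=6 → posterior Gamma(23, 13/2)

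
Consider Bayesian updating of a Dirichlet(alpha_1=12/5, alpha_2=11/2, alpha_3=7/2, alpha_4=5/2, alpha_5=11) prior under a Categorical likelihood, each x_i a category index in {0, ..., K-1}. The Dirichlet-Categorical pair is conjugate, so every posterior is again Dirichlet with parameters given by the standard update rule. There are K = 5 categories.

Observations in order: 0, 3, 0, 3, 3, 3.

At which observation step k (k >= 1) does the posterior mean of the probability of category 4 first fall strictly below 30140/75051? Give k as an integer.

obs 1: x=0 → posterior Dirichlet(17/5, 11/2, 7/2, 5/2, 11)
obs 2: x=3 → posterior Dirichlet(17/5, 11/2, 7/2, 7/2, 11)
obs 3: x=0 → posterior Dirichlet(22/5, 11/2, 7/2, 7/2, 11)
obs 4: x=3 → posterior Dirichlet(22/5, 11/2, 7/2, 9/2, 11)
obs 5: x=3 → posterior Dirichlet(22/5, 11/2, 7/2, 11/2, 11)
obs 6: x=3 → posterior Dirichlet(22/5, 11/2, 7/2, 13/2, 11)

k = 3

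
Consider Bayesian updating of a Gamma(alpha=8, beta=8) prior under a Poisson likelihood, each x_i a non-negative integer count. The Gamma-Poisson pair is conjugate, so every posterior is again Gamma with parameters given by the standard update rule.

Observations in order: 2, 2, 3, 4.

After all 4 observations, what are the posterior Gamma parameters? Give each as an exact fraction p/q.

alpha=19, beta=12

obs 1: x=2 → posterior Gamma(10, 9)
obs 2: x=2 → posterior Gamma(12, 10)
obs 3: x=3 → posterior Gamma(15, 11)
obs 4: x=4 → posterior Gamma(19, 12)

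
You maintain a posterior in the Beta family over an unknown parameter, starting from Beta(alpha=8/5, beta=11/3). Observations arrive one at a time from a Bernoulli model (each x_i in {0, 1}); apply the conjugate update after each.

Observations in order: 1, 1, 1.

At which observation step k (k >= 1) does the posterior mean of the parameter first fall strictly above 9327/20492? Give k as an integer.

k = 2

obs 1: x=1 → posterior Beta(13/5, 11/3)
obs 2: x=1 → posterior Beta(18/5, 11/3)
obs 3: x=1 → posterior Beta(23/5, 11/3)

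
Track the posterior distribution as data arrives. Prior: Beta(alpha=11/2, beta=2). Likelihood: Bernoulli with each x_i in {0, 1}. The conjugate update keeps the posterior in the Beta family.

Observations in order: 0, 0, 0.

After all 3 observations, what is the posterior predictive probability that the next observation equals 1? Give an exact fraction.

obs 1: x=0 → posterior Beta(11/2, 3)
obs 2: x=0 → posterior Beta(11/2, 4)
obs 3: x=0 → posterior Beta(11/2, 5)

11/21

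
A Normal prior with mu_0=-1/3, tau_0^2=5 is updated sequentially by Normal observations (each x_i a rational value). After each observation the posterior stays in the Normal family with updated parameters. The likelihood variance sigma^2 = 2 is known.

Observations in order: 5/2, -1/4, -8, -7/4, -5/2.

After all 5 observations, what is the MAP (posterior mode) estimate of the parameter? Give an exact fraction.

obs 1: x=5/2 → posterior Normal(71/42, 10/7)
obs 2: x=-1/4 → posterior Normal(127/144, 5/6)
obs 3: x=-8 → posterior Normal(-353/204, 10/17)
obs 4: x=-7/4 → posterior Normal(-229/132, 5/11)
obs 5: x=-5/2 → posterior Normal(-152/81, 10/27)

-152/81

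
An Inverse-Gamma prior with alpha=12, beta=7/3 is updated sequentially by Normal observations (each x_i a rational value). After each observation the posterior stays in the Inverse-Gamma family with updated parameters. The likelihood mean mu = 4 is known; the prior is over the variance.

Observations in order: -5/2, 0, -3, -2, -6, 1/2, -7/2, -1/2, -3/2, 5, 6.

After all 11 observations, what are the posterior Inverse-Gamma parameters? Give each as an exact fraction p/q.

alpha=35/2, beta=4463/24

obs 1: x=-5/2 → posterior Inverse-Gamma(25/2, 563/24)
obs 2: x=0 → posterior Inverse-Gamma(13, 755/24)
obs 3: x=-3 → posterior Inverse-Gamma(27/2, 1343/24)
obs 4: x=-2 → posterior Inverse-Gamma(14, 1775/24)
obs 5: x=-6 → posterior Inverse-Gamma(29/2, 2975/24)
obs 6: x=1/2 → posterior Inverse-Gamma(15, 1561/12)
obs 7: x=-7/2 → posterior Inverse-Gamma(31/2, 3797/24)
obs 8: x=-1/2 → posterior Inverse-Gamma(16, 505/3)
obs 9: x=-3/2 → posterior Inverse-Gamma(33/2, 4403/24)
obs 10: x=5 → posterior Inverse-Gamma(17, 4415/24)
obs 11: x=6 → posterior Inverse-Gamma(35/2, 4463/24)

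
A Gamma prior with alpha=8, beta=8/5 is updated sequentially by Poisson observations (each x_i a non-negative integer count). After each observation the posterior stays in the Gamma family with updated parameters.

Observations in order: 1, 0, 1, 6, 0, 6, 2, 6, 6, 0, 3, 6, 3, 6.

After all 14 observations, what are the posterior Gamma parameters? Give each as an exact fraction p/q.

alpha=54, beta=78/5

obs 1: x=1 → posterior Gamma(9, 13/5)
obs 2: x=0 → posterior Gamma(9, 18/5)
obs 3: x=1 → posterior Gamma(10, 23/5)
obs 4: x=6 → posterior Gamma(16, 28/5)
obs 5: x=0 → posterior Gamma(16, 33/5)
obs 6: x=6 → posterior Gamma(22, 38/5)
obs 7: x=2 → posterior Gamma(24, 43/5)
obs 8: x=6 → posterior Gamma(30, 48/5)
obs 9: x=6 → posterior Gamma(36, 53/5)
obs 10: x=0 → posterior Gamma(36, 58/5)
obs 11: x=3 → posterior Gamma(39, 63/5)
obs 12: x=6 → posterior Gamma(45, 68/5)
obs 13: x=3 → posterior Gamma(48, 73/5)
obs 14: x=6 → posterior Gamma(54, 78/5)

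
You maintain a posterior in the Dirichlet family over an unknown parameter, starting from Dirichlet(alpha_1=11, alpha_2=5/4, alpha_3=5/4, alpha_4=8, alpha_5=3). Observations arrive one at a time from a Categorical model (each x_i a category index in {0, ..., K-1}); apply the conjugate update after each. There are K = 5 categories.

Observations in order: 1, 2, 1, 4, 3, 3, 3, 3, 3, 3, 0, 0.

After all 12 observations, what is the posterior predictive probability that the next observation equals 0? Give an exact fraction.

26/73

obs 1: x=1 → posterior Dirichlet(11, 9/4, 5/4, 8, 3)
obs 2: x=2 → posterior Dirichlet(11, 9/4, 9/4, 8, 3)
obs 3: x=1 → posterior Dirichlet(11, 13/4, 9/4, 8, 3)
obs 4: x=4 → posterior Dirichlet(11, 13/4, 9/4, 8, 4)
obs 5: x=3 → posterior Dirichlet(11, 13/4, 9/4, 9, 4)
obs 6: x=3 → posterior Dirichlet(11, 13/4, 9/4, 10, 4)
obs 7: x=3 → posterior Dirichlet(11, 13/4, 9/4, 11, 4)
obs 8: x=3 → posterior Dirichlet(11, 13/4, 9/4, 12, 4)
obs 9: x=3 → posterior Dirichlet(11, 13/4, 9/4, 13, 4)
obs 10: x=3 → posterior Dirichlet(11, 13/4, 9/4, 14, 4)
obs 11: x=0 → posterior Dirichlet(12, 13/4, 9/4, 14, 4)
obs 12: x=0 → posterior Dirichlet(13, 13/4, 9/4, 14, 4)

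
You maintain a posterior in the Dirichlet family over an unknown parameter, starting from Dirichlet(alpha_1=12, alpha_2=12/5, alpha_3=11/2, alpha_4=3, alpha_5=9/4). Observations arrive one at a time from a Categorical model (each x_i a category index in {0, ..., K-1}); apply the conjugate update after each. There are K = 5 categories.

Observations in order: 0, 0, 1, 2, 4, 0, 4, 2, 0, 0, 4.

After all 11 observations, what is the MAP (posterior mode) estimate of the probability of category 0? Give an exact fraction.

320/623

obs 1: x=0 → posterior Dirichlet(13, 12/5, 11/2, 3, 9/4)
obs 2: x=0 → posterior Dirichlet(14, 12/5, 11/2, 3, 9/4)
obs 3: x=1 → posterior Dirichlet(14, 17/5, 11/2, 3, 9/4)
obs 4: x=2 → posterior Dirichlet(14, 17/5, 13/2, 3, 9/4)
obs 5: x=4 → posterior Dirichlet(14, 17/5, 13/2, 3, 13/4)
obs 6: x=0 → posterior Dirichlet(15, 17/5, 13/2, 3, 13/4)
obs 7: x=4 → posterior Dirichlet(15, 17/5, 13/2, 3, 17/4)
obs 8: x=2 → posterior Dirichlet(15, 17/5, 15/2, 3, 17/4)
obs 9: x=0 → posterior Dirichlet(16, 17/5, 15/2, 3, 17/4)
obs 10: x=0 → posterior Dirichlet(17, 17/5, 15/2, 3, 17/4)
obs 11: x=4 → posterior Dirichlet(17, 17/5, 15/2, 3, 21/4)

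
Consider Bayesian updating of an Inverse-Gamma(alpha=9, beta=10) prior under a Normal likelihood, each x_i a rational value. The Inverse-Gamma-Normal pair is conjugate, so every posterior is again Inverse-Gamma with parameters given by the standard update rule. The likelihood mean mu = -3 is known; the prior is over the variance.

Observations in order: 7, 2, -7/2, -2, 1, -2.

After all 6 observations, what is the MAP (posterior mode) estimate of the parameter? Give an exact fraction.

653/104

obs 1: x=7 → posterior Inverse-Gamma(19/2, 60)
obs 2: x=2 → posterior Inverse-Gamma(10, 145/2)
obs 3: x=-7/2 → posterior Inverse-Gamma(21/2, 581/8)
obs 4: x=-2 → posterior Inverse-Gamma(11, 585/8)
obs 5: x=1 → posterior Inverse-Gamma(23/2, 649/8)
obs 6: x=-2 → posterior Inverse-Gamma(12, 653/8)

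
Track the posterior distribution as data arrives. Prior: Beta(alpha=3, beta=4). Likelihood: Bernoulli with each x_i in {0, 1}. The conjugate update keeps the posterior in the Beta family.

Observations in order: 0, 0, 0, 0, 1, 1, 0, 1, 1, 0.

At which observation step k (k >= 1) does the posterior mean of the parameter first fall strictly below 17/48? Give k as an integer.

k = 2

obs 1: x=0 → posterior Beta(3, 5)
obs 2: x=0 → posterior Beta(3, 6)
obs 3: x=0 → posterior Beta(3, 7)
obs 4: x=0 → posterior Beta(3, 8)
obs 5: x=1 → posterior Beta(4, 8)
obs 6: x=1 → posterior Beta(5, 8)
obs 7: x=0 → posterior Beta(5, 9)
obs 8: x=1 → posterior Beta(6, 9)
obs 9: x=1 → posterior Beta(7, 9)
obs 10: x=0 → posterior Beta(7, 10)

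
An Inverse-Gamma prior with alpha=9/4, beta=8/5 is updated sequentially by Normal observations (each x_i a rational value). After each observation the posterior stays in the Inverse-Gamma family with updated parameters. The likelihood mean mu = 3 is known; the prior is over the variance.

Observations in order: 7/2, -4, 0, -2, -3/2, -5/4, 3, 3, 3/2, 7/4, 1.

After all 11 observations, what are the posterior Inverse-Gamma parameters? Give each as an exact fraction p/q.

obs 1: x=7/2 → posterior Inverse-Gamma(11/4, 69/40)
obs 2: x=-4 → posterior Inverse-Gamma(13/4, 1049/40)
obs 3: x=0 → posterior Inverse-Gamma(15/4, 1229/40)
obs 4: x=-2 → posterior Inverse-Gamma(17/4, 1729/40)
obs 5: x=-3/2 → posterior Inverse-Gamma(19/4, 1067/20)
obs 6: x=-5/4 → posterior Inverse-Gamma(21/4, 9981/160)
obs 7: x=3 → posterior Inverse-Gamma(23/4, 9981/160)
obs 8: x=3 → posterior Inverse-Gamma(25/4, 9981/160)
obs 9: x=3/2 → posterior Inverse-Gamma(27/4, 10161/160)
obs 10: x=7/4 → posterior Inverse-Gamma(29/4, 5143/80)
obs 11: x=1 → posterior Inverse-Gamma(31/4, 5303/80)

alpha=31/4, beta=5303/80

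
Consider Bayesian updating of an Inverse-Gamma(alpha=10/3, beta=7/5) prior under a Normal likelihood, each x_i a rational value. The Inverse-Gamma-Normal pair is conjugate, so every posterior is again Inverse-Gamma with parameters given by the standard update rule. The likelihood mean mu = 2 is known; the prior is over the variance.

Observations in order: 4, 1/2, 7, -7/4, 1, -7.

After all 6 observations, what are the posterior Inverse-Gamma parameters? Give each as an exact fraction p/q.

alpha=19/3, beta=10409/160

obs 1: x=4 → posterior Inverse-Gamma(23/6, 17/5)
obs 2: x=1/2 → posterior Inverse-Gamma(13/3, 181/40)
obs 3: x=7 → posterior Inverse-Gamma(29/6, 681/40)
obs 4: x=-7/4 → posterior Inverse-Gamma(16/3, 3849/160)
obs 5: x=1 → posterior Inverse-Gamma(35/6, 3929/160)
obs 6: x=-7 → posterior Inverse-Gamma(19/3, 10409/160)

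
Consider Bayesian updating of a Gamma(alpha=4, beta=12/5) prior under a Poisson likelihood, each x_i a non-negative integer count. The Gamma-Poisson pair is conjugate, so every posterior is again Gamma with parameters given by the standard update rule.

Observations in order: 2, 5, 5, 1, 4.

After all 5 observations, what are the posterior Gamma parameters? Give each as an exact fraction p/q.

obs 1: x=2 → posterior Gamma(6, 17/5)
obs 2: x=5 → posterior Gamma(11, 22/5)
obs 3: x=5 → posterior Gamma(16, 27/5)
obs 4: x=1 → posterior Gamma(17, 32/5)
obs 5: x=4 → posterior Gamma(21, 37/5)

alpha=21, beta=37/5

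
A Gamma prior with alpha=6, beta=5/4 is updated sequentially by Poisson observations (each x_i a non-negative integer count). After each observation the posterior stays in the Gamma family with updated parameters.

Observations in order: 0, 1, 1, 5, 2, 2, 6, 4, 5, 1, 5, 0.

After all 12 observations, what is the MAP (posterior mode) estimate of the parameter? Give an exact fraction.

obs 1: x=0 → posterior Gamma(6, 9/4)
obs 2: x=1 → posterior Gamma(7, 13/4)
obs 3: x=1 → posterior Gamma(8, 17/4)
obs 4: x=5 → posterior Gamma(13, 21/4)
obs 5: x=2 → posterior Gamma(15, 25/4)
obs 6: x=2 → posterior Gamma(17, 29/4)
obs 7: x=6 → posterior Gamma(23, 33/4)
obs 8: x=4 → posterior Gamma(27, 37/4)
obs 9: x=5 → posterior Gamma(32, 41/4)
obs 10: x=1 → posterior Gamma(33, 45/4)
obs 11: x=5 → posterior Gamma(38, 49/4)
obs 12: x=0 → posterior Gamma(38, 53/4)

148/53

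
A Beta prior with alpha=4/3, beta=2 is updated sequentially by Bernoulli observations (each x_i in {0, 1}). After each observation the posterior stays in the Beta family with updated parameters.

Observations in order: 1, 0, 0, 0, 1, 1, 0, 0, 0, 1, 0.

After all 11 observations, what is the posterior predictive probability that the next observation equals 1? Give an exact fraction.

16/43

obs 1: x=1 → posterior Beta(7/3, 2)
obs 2: x=0 → posterior Beta(7/3, 3)
obs 3: x=0 → posterior Beta(7/3, 4)
obs 4: x=0 → posterior Beta(7/3, 5)
obs 5: x=1 → posterior Beta(10/3, 5)
obs 6: x=1 → posterior Beta(13/3, 5)
obs 7: x=0 → posterior Beta(13/3, 6)
obs 8: x=0 → posterior Beta(13/3, 7)
obs 9: x=0 → posterior Beta(13/3, 8)
obs 10: x=1 → posterior Beta(16/3, 8)
obs 11: x=0 → posterior Beta(16/3, 9)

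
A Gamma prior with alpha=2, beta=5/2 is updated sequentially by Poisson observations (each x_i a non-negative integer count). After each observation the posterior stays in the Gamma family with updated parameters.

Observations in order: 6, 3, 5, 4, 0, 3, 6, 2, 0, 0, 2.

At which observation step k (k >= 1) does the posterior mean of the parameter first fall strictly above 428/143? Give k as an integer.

k = 4

obs 1: x=6 → posterior Gamma(8, 7/2)
obs 2: x=3 → posterior Gamma(11, 9/2)
obs 3: x=5 → posterior Gamma(16, 11/2)
obs 4: x=4 → posterior Gamma(20, 13/2)
obs 5: x=0 → posterior Gamma(20, 15/2)
obs 6: x=3 → posterior Gamma(23, 17/2)
obs 7: x=6 → posterior Gamma(29, 19/2)
obs 8: x=2 → posterior Gamma(31, 21/2)
obs 9: x=0 → posterior Gamma(31, 23/2)
obs 10: x=0 → posterior Gamma(31, 25/2)
obs 11: x=2 → posterior Gamma(33, 27/2)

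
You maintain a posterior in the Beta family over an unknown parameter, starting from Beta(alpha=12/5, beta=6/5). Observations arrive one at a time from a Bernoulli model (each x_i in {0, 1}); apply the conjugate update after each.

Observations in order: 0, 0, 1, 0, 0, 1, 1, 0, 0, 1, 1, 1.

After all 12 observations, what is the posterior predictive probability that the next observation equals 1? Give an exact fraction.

7/13

obs 1: x=0 → posterior Beta(12/5, 11/5)
obs 2: x=0 → posterior Beta(12/5, 16/5)
obs 3: x=1 → posterior Beta(17/5, 16/5)
obs 4: x=0 → posterior Beta(17/5, 21/5)
obs 5: x=0 → posterior Beta(17/5, 26/5)
obs 6: x=1 → posterior Beta(22/5, 26/5)
obs 7: x=1 → posterior Beta(27/5, 26/5)
obs 8: x=0 → posterior Beta(27/5, 31/5)
obs 9: x=0 → posterior Beta(27/5, 36/5)
obs 10: x=1 → posterior Beta(32/5, 36/5)
obs 11: x=1 → posterior Beta(37/5, 36/5)
obs 12: x=1 → posterior Beta(42/5, 36/5)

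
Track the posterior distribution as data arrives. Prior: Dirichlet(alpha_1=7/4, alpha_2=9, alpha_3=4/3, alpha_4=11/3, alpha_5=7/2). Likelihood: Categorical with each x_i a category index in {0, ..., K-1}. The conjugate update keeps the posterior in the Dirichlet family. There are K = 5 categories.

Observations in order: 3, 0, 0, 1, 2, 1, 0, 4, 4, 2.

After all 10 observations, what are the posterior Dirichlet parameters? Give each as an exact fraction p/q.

obs 1: x=3 → posterior Dirichlet(7/4, 9, 4/3, 14/3, 7/2)
obs 2: x=0 → posterior Dirichlet(11/4, 9, 4/3, 14/3, 7/2)
obs 3: x=0 → posterior Dirichlet(15/4, 9, 4/3, 14/3, 7/2)
obs 4: x=1 → posterior Dirichlet(15/4, 10, 4/3, 14/3, 7/2)
obs 5: x=2 → posterior Dirichlet(15/4, 10, 7/3, 14/3, 7/2)
obs 6: x=1 → posterior Dirichlet(15/4, 11, 7/3, 14/3, 7/2)
obs 7: x=0 → posterior Dirichlet(19/4, 11, 7/3, 14/3, 7/2)
obs 8: x=4 → posterior Dirichlet(19/4, 11, 7/3, 14/3, 9/2)
obs 9: x=4 → posterior Dirichlet(19/4, 11, 7/3, 14/3, 11/2)
obs 10: x=2 → posterior Dirichlet(19/4, 11, 10/3, 14/3, 11/2)

alpha_1=19/4, alpha_2=11, alpha_3=10/3, alpha_4=14/3, alpha_5=11/2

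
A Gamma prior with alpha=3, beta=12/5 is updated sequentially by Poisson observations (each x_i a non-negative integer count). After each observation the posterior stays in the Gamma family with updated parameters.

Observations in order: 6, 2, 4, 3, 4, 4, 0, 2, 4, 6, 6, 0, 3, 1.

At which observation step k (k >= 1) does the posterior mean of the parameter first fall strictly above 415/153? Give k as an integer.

k = 3

obs 1: x=6 → posterior Gamma(9, 17/5)
obs 2: x=2 → posterior Gamma(11, 22/5)
obs 3: x=4 → posterior Gamma(15, 27/5)
obs 4: x=3 → posterior Gamma(18, 32/5)
obs 5: x=4 → posterior Gamma(22, 37/5)
obs 6: x=4 → posterior Gamma(26, 42/5)
obs 7: x=0 → posterior Gamma(26, 47/5)
obs 8: x=2 → posterior Gamma(28, 52/5)
obs 9: x=4 → posterior Gamma(32, 57/5)
obs 10: x=6 → posterior Gamma(38, 62/5)
obs 11: x=6 → posterior Gamma(44, 67/5)
obs 12: x=0 → posterior Gamma(44, 72/5)
obs 13: x=3 → posterior Gamma(47, 77/5)
obs 14: x=1 → posterior Gamma(48, 82/5)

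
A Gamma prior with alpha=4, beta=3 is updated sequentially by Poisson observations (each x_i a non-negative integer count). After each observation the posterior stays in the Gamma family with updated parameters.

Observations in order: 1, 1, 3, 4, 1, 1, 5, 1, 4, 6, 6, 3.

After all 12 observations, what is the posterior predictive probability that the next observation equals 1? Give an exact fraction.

552866616047000607113659498281776905059814453125/2923003274661805836407369665432566039311865085952

obs 1: x=1 → posterior Gamma(5, 4)
obs 2: x=1 → posterior Gamma(6, 5)
obs 3: x=3 → posterior Gamma(9, 6)
obs 4: x=4 → posterior Gamma(13, 7)
obs 5: x=1 → posterior Gamma(14, 8)
obs 6: x=1 → posterior Gamma(15, 9)
obs 7: x=5 → posterior Gamma(20, 10)
obs 8: x=1 → posterior Gamma(21, 11)
obs 9: x=4 → posterior Gamma(25, 12)
obs 10: x=6 → posterior Gamma(31, 13)
obs 11: x=6 → posterior Gamma(37, 14)
obs 12: x=3 → posterior Gamma(40, 15)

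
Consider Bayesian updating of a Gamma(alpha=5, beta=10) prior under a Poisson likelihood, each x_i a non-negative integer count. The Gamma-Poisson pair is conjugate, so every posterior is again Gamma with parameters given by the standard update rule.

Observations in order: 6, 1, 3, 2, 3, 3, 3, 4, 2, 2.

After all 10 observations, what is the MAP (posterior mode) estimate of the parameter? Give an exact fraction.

33/20

obs 1: x=6 → posterior Gamma(11, 11)
obs 2: x=1 → posterior Gamma(12, 12)
obs 3: x=3 → posterior Gamma(15, 13)
obs 4: x=2 → posterior Gamma(17, 14)
obs 5: x=3 → posterior Gamma(20, 15)
obs 6: x=3 → posterior Gamma(23, 16)
obs 7: x=3 → posterior Gamma(26, 17)
obs 8: x=4 → posterior Gamma(30, 18)
obs 9: x=2 → posterior Gamma(32, 19)
obs 10: x=2 → posterior Gamma(34, 20)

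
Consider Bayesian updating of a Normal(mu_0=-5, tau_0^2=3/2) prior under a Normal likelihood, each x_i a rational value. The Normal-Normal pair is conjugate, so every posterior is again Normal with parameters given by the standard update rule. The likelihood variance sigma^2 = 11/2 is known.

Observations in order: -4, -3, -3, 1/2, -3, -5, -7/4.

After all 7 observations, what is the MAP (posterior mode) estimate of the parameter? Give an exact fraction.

-451/128

obs 1: x=-4 → posterior Normal(-67/14, 33/28)
obs 2: x=-3 → posterior Normal(-76/17, 33/34)
obs 3: x=-3 → posterior Normal(-17/4, 33/40)
obs 4: x=1/2 → posterior Normal(-167/46, 33/46)
obs 5: x=-3 → posterior Normal(-185/52, 33/52)
obs 6: x=-5 → posterior Normal(-215/58, 33/58)
obs 7: x=-7/4 → posterior Normal(-451/128, 33/64)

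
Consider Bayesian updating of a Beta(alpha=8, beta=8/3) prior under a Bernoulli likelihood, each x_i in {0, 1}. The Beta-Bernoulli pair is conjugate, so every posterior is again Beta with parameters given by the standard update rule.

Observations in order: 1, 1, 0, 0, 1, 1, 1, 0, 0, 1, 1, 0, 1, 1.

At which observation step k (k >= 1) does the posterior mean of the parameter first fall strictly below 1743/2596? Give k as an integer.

k = 9

obs 1: x=1 → posterior Beta(9, 8/3)
obs 2: x=1 → posterior Beta(10, 8/3)
obs 3: x=0 → posterior Beta(10, 11/3)
obs 4: x=0 → posterior Beta(10, 14/3)
obs 5: x=1 → posterior Beta(11, 14/3)
obs 6: x=1 → posterior Beta(12, 14/3)
obs 7: x=1 → posterior Beta(13, 14/3)
obs 8: x=0 → posterior Beta(13, 17/3)
obs 9: x=0 → posterior Beta(13, 20/3)
obs 10: x=1 → posterior Beta(14, 20/3)
obs 11: x=1 → posterior Beta(15, 20/3)
obs 12: x=0 → posterior Beta(15, 23/3)
obs 13: x=1 → posterior Beta(16, 23/3)
obs 14: x=1 → posterior Beta(17, 23/3)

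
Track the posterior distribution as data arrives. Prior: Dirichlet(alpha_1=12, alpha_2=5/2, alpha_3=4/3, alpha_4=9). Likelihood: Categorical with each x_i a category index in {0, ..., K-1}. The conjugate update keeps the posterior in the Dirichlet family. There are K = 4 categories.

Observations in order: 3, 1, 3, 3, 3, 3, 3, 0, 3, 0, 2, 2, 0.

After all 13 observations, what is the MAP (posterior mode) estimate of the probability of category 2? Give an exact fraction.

obs 1: x=3 → posterior Dirichlet(12, 5/2, 4/3, 10)
obs 2: x=1 → posterior Dirichlet(12, 7/2, 4/3, 10)
obs 3: x=3 → posterior Dirichlet(12, 7/2, 4/3, 11)
obs 4: x=3 → posterior Dirichlet(12, 7/2, 4/3, 12)
obs 5: x=3 → posterior Dirichlet(12, 7/2, 4/3, 13)
obs 6: x=3 → posterior Dirichlet(12, 7/2, 4/3, 14)
obs 7: x=3 → posterior Dirichlet(12, 7/2, 4/3, 15)
obs 8: x=0 → posterior Dirichlet(13, 7/2, 4/3, 15)
obs 9: x=3 → posterior Dirichlet(13, 7/2, 4/3, 16)
obs 10: x=0 → posterior Dirichlet(14, 7/2, 4/3, 16)
obs 11: x=2 → posterior Dirichlet(14, 7/2, 7/3, 16)
obs 12: x=2 → posterior Dirichlet(14, 7/2, 10/3, 16)
obs 13: x=0 → posterior Dirichlet(15, 7/2, 10/3, 16)

2/29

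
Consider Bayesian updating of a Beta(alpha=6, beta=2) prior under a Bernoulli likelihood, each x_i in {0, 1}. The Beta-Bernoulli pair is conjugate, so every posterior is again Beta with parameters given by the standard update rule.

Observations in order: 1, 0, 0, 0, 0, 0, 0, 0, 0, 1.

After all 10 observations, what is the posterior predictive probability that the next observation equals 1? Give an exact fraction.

obs 1: x=1 → posterior Beta(7, 2)
obs 2: x=0 → posterior Beta(7, 3)
obs 3: x=0 → posterior Beta(7, 4)
obs 4: x=0 → posterior Beta(7, 5)
obs 5: x=0 → posterior Beta(7, 6)
obs 6: x=0 → posterior Beta(7, 7)
obs 7: x=0 → posterior Beta(7, 8)
obs 8: x=0 → posterior Beta(7, 9)
obs 9: x=0 → posterior Beta(7, 10)
obs 10: x=1 → posterior Beta(8, 10)

4/9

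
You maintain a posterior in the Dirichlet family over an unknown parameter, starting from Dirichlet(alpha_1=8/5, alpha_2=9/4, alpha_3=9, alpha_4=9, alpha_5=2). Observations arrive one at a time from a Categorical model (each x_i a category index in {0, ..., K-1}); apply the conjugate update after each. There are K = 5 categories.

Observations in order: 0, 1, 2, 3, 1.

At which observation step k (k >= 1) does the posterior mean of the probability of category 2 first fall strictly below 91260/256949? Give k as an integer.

k = 2

obs 1: x=0 → posterior Dirichlet(13/5, 9/4, 9, 9, 2)
obs 2: x=1 → posterior Dirichlet(13/5, 13/4, 9, 9, 2)
obs 3: x=2 → posterior Dirichlet(13/5, 13/4, 10, 9, 2)
obs 4: x=3 → posterior Dirichlet(13/5, 13/4, 10, 10, 2)
obs 5: x=1 → posterior Dirichlet(13/5, 17/4, 10, 10, 2)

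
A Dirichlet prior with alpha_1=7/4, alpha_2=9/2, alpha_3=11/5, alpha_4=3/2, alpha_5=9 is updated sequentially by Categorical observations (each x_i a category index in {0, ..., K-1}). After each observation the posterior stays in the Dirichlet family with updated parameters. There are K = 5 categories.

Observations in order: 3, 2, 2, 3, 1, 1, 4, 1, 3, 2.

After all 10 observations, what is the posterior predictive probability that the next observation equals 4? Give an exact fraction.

200/579

obs 1: x=3 → posterior Dirichlet(7/4, 9/2, 11/5, 5/2, 9)
obs 2: x=2 → posterior Dirichlet(7/4, 9/2, 16/5, 5/2, 9)
obs 3: x=2 → posterior Dirichlet(7/4, 9/2, 21/5, 5/2, 9)
obs 4: x=3 → posterior Dirichlet(7/4, 9/2, 21/5, 7/2, 9)
obs 5: x=1 → posterior Dirichlet(7/4, 11/2, 21/5, 7/2, 9)
obs 6: x=1 → posterior Dirichlet(7/4, 13/2, 21/5, 7/2, 9)
obs 7: x=4 → posterior Dirichlet(7/4, 13/2, 21/5, 7/2, 10)
obs 8: x=1 → posterior Dirichlet(7/4, 15/2, 21/5, 7/2, 10)
obs 9: x=3 → posterior Dirichlet(7/4, 15/2, 21/5, 9/2, 10)
obs 10: x=2 → posterior Dirichlet(7/4, 15/2, 26/5, 9/2, 10)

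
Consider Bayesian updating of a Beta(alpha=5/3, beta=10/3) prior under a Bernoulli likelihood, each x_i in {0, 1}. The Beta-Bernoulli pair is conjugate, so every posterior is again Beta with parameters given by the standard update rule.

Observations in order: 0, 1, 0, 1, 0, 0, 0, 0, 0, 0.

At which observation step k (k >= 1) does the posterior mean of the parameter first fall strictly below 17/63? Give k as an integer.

k = 9

obs 1: x=0 → posterior Beta(5/3, 13/3)
obs 2: x=1 → posterior Beta(8/3, 13/3)
obs 3: x=0 → posterior Beta(8/3, 16/3)
obs 4: x=1 → posterior Beta(11/3, 16/3)
obs 5: x=0 → posterior Beta(11/3, 19/3)
obs 6: x=0 → posterior Beta(11/3, 22/3)
obs 7: x=0 → posterior Beta(11/3, 25/3)
obs 8: x=0 → posterior Beta(11/3, 28/3)
obs 9: x=0 → posterior Beta(11/3, 31/3)
obs 10: x=0 → posterior Beta(11/3, 34/3)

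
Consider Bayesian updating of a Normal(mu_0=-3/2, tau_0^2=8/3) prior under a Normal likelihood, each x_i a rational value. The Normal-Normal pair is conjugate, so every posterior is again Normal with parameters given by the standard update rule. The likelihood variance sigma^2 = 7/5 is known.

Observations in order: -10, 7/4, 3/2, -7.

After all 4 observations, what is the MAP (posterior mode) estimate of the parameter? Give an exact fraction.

obs 1: x=-10 → posterior Normal(-863/122, 56/61)
obs 2: x=7/4 → posterior Normal(-723/202, 56/101)
obs 3: x=3/2 → posterior Normal(-201/94, 56/141)
obs 4: x=-7 → posterior Normal(-1163/362, 56/181)

-1163/362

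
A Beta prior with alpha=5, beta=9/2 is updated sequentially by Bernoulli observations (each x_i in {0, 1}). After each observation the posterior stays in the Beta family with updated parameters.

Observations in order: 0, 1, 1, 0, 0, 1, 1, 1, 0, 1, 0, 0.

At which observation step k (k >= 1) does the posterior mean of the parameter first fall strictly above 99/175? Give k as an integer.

k = 8

obs 1: x=0 → posterior Beta(5, 11/2)
obs 2: x=1 → posterior Beta(6, 11/2)
obs 3: x=1 → posterior Beta(7, 11/2)
obs 4: x=0 → posterior Beta(7, 13/2)
obs 5: x=0 → posterior Beta(7, 15/2)
obs 6: x=1 → posterior Beta(8, 15/2)
obs 7: x=1 → posterior Beta(9, 15/2)
obs 8: x=1 → posterior Beta(10, 15/2)
obs 9: x=0 → posterior Beta(10, 17/2)
obs 10: x=1 → posterior Beta(11, 17/2)
obs 11: x=0 → posterior Beta(11, 19/2)
obs 12: x=0 → posterior Beta(11, 21/2)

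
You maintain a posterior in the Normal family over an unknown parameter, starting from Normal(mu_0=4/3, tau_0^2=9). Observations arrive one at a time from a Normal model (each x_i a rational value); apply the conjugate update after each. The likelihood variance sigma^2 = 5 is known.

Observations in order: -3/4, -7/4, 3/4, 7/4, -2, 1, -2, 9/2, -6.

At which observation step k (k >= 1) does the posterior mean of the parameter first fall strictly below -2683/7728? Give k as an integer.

k = 2

obs 1: x=-3/4 → posterior Normal(-1/168, 45/14)
obs 2: x=-7/4 → posterior Normal(-95/138, 45/23)
obs 3: x=3/4 → posterior Normal(-109/384, 45/32)
obs 4: x=7/4 → posterior Normal(20/123, 45/41)
obs 5: x=-2 → posterior Normal(-17/75, 9/10)
obs 6: x=1 → posterior Normal(-7/177, 45/59)
obs 7: x=-2 → posterior Normal(-61/204, 45/68)
obs 8: x=9/2 → posterior Normal(11/42, 45/77)
obs 9: x=-6 → posterior Normal(-203/516, 45/86)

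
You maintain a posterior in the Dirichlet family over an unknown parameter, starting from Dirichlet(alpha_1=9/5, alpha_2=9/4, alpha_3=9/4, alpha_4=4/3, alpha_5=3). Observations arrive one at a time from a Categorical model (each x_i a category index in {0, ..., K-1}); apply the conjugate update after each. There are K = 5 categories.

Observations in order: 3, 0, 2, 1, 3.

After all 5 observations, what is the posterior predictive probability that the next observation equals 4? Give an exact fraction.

90/469

obs 1: x=3 → posterior Dirichlet(9/5, 9/4, 9/4, 7/3, 3)
obs 2: x=0 → posterior Dirichlet(14/5, 9/4, 9/4, 7/3, 3)
obs 3: x=2 → posterior Dirichlet(14/5, 9/4, 13/4, 7/3, 3)
obs 4: x=1 → posterior Dirichlet(14/5, 13/4, 13/4, 7/3, 3)
obs 5: x=3 → posterior Dirichlet(14/5, 13/4, 13/4, 10/3, 3)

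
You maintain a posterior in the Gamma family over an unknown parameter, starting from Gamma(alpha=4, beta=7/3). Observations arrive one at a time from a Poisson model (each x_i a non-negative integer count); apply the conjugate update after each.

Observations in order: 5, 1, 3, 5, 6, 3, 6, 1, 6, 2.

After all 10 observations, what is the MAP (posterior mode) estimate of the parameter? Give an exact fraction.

obs 1: x=5 → posterior Gamma(9, 10/3)
obs 2: x=1 → posterior Gamma(10, 13/3)
obs 3: x=3 → posterior Gamma(13, 16/3)
obs 4: x=5 → posterior Gamma(18, 19/3)
obs 5: x=6 → posterior Gamma(24, 22/3)
obs 6: x=3 → posterior Gamma(27, 25/3)
obs 7: x=6 → posterior Gamma(33, 28/3)
obs 8: x=1 → posterior Gamma(34, 31/3)
obs 9: x=6 → posterior Gamma(40, 34/3)
obs 10: x=2 → posterior Gamma(42, 37/3)

123/37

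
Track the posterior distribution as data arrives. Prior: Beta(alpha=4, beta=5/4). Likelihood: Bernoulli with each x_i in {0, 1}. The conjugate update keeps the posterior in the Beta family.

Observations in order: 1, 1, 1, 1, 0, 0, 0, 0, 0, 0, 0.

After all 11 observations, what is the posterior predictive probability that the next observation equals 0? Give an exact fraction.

33/65

obs 1: x=1 → posterior Beta(5, 5/4)
obs 2: x=1 → posterior Beta(6, 5/4)
obs 3: x=1 → posterior Beta(7, 5/4)
obs 4: x=1 → posterior Beta(8, 5/4)
obs 5: x=0 → posterior Beta(8, 9/4)
obs 6: x=0 → posterior Beta(8, 13/4)
obs 7: x=0 → posterior Beta(8, 17/4)
obs 8: x=0 → posterior Beta(8, 21/4)
obs 9: x=0 → posterior Beta(8, 25/4)
obs 10: x=0 → posterior Beta(8, 29/4)
obs 11: x=0 → posterior Beta(8, 33/4)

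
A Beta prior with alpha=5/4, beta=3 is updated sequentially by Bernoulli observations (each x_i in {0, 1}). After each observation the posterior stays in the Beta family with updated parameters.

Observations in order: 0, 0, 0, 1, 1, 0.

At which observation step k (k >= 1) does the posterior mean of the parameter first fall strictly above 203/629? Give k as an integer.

obs 1: x=0 → posterior Beta(5/4, 4)
obs 2: x=0 → posterior Beta(5/4, 5)
obs 3: x=0 → posterior Beta(5/4, 6)
obs 4: x=1 → posterior Beta(9/4, 6)
obs 5: x=1 → posterior Beta(13/4, 6)
obs 6: x=0 → posterior Beta(13/4, 7)

k = 5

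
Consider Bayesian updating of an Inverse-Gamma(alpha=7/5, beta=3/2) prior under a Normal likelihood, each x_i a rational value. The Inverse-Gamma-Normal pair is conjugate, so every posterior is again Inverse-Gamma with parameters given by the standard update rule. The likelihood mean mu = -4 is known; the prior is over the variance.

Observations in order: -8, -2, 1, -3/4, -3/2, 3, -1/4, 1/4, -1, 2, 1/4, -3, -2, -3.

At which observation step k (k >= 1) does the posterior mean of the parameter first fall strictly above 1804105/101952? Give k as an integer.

k = 11

obs 1: x=-8 → posterior Inverse-Gamma(19/10, 19/2)
obs 2: x=-2 → posterior Inverse-Gamma(12/5, 23/2)
obs 3: x=1 → posterior Inverse-Gamma(29/10, 24)
obs 4: x=-3/4 → posterior Inverse-Gamma(17/5, 937/32)
obs 5: x=-3/2 → posterior Inverse-Gamma(39/10, 1037/32)
obs 6: x=3 → posterior Inverse-Gamma(22/5, 1821/32)
obs 7: x=-1/4 → posterior Inverse-Gamma(49/10, 1023/16)
obs 8: x=1/4 → posterior Inverse-Gamma(27/5, 2335/32)
obs 9: x=-1 → posterior Inverse-Gamma(59/10, 2479/32)
obs 10: x=2 → posterior Inverse-Gamma(32/5, 3055/32)
obs 11: x=1/4 → posterior Inverse-Gamma(69/10, 209/2)
obs 12: x=-3 → posterior Inverse-Gamma(37/5, 105)
obs 13: x=-2 → posterior Inverse-Gamma(79/10, 107)
obs 14: x=-3 → posterior Inverse-Gamma(42/5, 215/2)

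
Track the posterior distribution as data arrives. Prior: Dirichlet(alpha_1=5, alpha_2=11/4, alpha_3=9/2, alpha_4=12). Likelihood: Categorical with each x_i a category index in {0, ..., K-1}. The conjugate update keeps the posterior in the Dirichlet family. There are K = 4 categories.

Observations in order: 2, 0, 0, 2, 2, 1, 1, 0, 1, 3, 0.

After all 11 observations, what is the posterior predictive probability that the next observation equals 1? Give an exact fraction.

23/141

obs 1: x=2 → posterior Dirichlet(5, 11/4, 11/2, 12)
obs 2: x=0 → posterior Dirichlet(6, 11/4, 11/2, 12)
obs 3: x=0 → posterior Dirichlet(7, 11/4, 11/2, 12)
obs 4: x=2 → posterior Dirichlet(7, 11/4, 13/2, 12)
obs 5: x=2 → posterior Dirichlet(7, 11/4, 15/2, 12)
obs 6: x=1 → posterior Dirichlet(7, 15/4, 15/2, 12)
obs 7: x=1 → posterior Dirichlet(7, 19/4, 15/2, 12)
obs 8: x=0 → posterior Dirichlet(8, 19/4, 15/2, 12)
obs 9: x=1 → posterior Dirichlet(8, 23/4, 15/2, 12)
obs 10: x=3 → posterior Dirichlet(8, 23/4, 15/2, 13)
obs 11: x=0 → posterior Dirichlet(9, 23/4, 15/2, 13)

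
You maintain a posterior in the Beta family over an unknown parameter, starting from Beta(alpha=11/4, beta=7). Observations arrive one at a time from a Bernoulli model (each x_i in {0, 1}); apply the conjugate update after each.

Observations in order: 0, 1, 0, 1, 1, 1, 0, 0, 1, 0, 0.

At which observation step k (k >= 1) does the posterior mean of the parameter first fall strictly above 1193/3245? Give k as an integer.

obs 1: x=0 → posterior Beta(11/4, 8)
obs 2: x=1 → posterior Beta(15/4, 8)
obs 3: x=0 → posterior Beta(15/4, 9)
obs 4: x=1 → posterior Beta(19/4, 9)
obs 5: x=1 → posterior Beta(23/4, 9)
obs 6: x=1 → posterior Beta(27/4, 9)
obs 7: x=0 → posterior Beta(27/4, 10)
obs 8: x=0 → posterior Beta(27/4, 11)
obs 9: x=1 → posterior Beta(31/4, 11)
obs 10: x=0 → posterior Beta(31/4, 12)
obs 11: x=0 → posterior Beta(31/4, 13)

k = 5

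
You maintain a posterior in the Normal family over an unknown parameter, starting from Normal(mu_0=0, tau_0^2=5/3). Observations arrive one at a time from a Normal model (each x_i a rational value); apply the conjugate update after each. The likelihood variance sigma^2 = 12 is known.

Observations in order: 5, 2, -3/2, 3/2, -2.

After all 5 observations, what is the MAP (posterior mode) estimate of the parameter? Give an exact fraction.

25/61

obs 1: x=5 → posterior Normal(25/41, 60/41)
obs 2: x=2 → posterior Normal(35/46, 30/23)
obs 3: x=-3/2 → posterior Normal(55/102, 20/17)
obs 4: x=3/2 → posterior Normal(5/8, 15/14)
obs 5: x=-2 → posterior Normal(25/61, 60/61)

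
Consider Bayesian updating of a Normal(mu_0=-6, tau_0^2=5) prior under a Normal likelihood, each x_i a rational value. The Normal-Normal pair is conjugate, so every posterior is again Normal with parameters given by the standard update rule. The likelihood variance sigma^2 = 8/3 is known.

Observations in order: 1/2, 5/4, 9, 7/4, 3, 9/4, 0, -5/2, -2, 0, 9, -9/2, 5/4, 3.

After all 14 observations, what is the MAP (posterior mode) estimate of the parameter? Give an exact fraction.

obs 1: x=1/2 → posterior Normal(-81/46, 40/23)
obs 2: x=5/4 → posterior Normal(-87/152, 20/19)
obs 3: x=9 → posterior Normal(453/212, 40/53)
obs 4: x=7/4 → posterior Normal(279/136, 10/17)
obs 5: x=3 → posterior Normal(369/166, 40/83)
obs 6: x=9/4 → posterior Normal(873/392, 20/49)
obs 7: x=0 → posterior Normal(873/452, 40/113)
obs 8: x=-5/2 → posterior Normal(723/512, 5/16)
obs 9: x=-2 → posterior Normal(603/572, 40/143)
obs 10: x=0 → posterior Normal(603/632, 20/79)
obs 11: x=9 → posterior Normal(1143/692, 40/173)
obs 12: x=-9/2 → posterior Normal(873/752, 10/47)
obs 13: x=5/4 → posterior Normal(237/203, 40/203)
obs 14: x=3 → posterior Normal(141/109, 20/109)

141/109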